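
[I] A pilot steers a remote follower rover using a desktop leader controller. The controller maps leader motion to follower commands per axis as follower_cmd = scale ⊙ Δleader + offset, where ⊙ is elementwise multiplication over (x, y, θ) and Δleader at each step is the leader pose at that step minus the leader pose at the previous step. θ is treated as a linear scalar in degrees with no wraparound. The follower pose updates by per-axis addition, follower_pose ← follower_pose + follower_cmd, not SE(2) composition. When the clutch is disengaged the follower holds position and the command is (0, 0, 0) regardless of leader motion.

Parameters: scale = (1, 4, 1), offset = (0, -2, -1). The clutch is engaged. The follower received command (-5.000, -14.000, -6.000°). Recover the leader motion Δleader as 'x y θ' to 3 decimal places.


axis x: (-5.000 − 0) / (1) = -5.000
axis y: (-14.000 − -2) / (4) = -3.000
axis θ: (-6.000 − -1) / (1) = -5.000

-5.000 -3.000 -5.000


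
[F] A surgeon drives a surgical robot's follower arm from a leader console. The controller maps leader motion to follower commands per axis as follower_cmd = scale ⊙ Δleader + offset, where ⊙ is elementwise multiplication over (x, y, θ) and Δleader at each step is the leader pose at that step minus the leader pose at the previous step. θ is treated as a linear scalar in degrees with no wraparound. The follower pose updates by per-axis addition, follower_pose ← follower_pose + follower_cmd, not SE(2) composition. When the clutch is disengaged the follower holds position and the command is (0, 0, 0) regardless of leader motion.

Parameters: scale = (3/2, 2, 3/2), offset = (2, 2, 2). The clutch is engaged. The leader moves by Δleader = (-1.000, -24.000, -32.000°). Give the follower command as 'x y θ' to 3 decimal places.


0.500 -46.000 -46.000

axis x: 3/2·-1.000 + 2 = 0.500
axis y: 2·-24.000 + 2 = -46.000
axis θ: 3/2·-32.000 + 2 = -46.000


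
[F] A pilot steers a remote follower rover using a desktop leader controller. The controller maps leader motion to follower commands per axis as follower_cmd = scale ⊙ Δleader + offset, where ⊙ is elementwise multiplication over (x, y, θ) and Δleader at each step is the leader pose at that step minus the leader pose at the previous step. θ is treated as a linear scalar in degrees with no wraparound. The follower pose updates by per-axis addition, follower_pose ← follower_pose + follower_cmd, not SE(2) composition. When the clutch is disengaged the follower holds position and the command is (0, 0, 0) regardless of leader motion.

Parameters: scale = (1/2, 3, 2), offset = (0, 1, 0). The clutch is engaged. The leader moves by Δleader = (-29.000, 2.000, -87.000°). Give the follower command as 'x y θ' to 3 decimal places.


axis x: 1/2·-29.000 + 0 = -14.500
axis y: 3·2.000 + 1 = 7.000
axis θ: 2·-87.000 + 0 = -174.000

-14.500 7.000 -174.000


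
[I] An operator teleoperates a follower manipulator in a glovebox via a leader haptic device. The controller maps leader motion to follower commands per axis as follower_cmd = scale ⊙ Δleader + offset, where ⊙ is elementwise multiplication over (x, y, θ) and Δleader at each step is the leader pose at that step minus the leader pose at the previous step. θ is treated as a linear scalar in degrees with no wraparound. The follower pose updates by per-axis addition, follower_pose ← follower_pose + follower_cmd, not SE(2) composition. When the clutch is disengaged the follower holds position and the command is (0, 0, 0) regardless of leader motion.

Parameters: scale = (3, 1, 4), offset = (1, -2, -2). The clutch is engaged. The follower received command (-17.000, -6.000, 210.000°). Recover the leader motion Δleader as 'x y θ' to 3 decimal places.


axis x: (-17.000 − 1) / (3) = -6.000
axis y: (-6.000 − -2) / (1) = -4.000
axis θ: (210.000 − -2) / (4) = 53.000

-6.000 -4.000 53.000


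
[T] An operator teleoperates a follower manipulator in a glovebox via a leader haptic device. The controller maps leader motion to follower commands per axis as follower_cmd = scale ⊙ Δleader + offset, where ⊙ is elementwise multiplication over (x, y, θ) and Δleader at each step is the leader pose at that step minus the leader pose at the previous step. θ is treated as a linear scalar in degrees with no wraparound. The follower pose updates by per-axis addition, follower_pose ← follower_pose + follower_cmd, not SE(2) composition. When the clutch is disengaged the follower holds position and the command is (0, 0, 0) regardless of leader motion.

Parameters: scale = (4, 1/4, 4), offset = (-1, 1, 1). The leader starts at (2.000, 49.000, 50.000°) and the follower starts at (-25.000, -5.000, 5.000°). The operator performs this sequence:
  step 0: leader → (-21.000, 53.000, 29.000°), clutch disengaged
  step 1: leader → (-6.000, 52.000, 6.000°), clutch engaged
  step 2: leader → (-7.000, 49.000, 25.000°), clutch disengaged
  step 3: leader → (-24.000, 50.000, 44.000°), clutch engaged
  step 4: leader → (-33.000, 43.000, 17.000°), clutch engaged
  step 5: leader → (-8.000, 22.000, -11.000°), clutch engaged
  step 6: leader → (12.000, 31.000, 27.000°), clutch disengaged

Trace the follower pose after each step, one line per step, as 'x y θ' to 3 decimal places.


step 0: Δleader=(-23.000, 4.000, -21.000°), disengaged; cmd=(0,0,0) → follower holds at (-25.000, -5.000, 5.000°)
step 1: Δleader=(15.000, -1.000, -23.000°), engaged; cmd=(59.000, 0.750, -91.000°) → follower=(34.000, -4.250, -86.000°)
step 2: Δleader=(-1.000, -3.000, 19.000°), disengaged; cmd=(0,0,0) → follower holds at (34.000, -4.250, -86.000°)
step 3: Δleader=(-17.000, 1.000, 19.000°), engaged; cmd=(-69.000, 1.250, 77.000°) → follower=(-35.000, -3.000, -9.000°)
step 4: Δleader=(-9.000, -7.000, -27.000°), engaged; cmd=(-37.000, -0.750, -107.000°) → follower=(-72.000, -3.750, -116.000°)
step 5: Δleader=(25.000, -21.000, -28.000°), engaged; cmd=(99.000, -4.250, -111.000°) → follower=(27.000, -8.000, -227.000°)
step 6: Δleader=(20.000, 9.000, 38.000°), disengaged; cmd=(0,0,0) → follower holds at (27.000, -8.000, -227.000°)

-25.000 -5.000 5.000
34.000 -4.250 -86.000
34.000 -4.250 -86.000
-35.000 -3.000 -9.000
-72.000 -3.750 -116.000
27.000 -8.000 -227.000
27.000 -8.000 -227.000


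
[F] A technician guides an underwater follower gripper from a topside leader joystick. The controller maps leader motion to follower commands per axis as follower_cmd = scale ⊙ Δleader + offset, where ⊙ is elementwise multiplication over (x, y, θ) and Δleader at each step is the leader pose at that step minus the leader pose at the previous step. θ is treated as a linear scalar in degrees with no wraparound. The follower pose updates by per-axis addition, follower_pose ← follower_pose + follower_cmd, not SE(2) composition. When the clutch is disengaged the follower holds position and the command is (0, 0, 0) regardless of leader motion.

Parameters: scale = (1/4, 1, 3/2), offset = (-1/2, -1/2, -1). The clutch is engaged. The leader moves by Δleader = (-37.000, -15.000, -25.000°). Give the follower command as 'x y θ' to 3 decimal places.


-9.750 -15.500 -38.500

axis x: 1/4·-37.000 + -1/2 = -9.750
axis y: 1·-15.000 + -1/2 = -15.500
axis θ: 3/2·-25.000 + -1 = -38.500


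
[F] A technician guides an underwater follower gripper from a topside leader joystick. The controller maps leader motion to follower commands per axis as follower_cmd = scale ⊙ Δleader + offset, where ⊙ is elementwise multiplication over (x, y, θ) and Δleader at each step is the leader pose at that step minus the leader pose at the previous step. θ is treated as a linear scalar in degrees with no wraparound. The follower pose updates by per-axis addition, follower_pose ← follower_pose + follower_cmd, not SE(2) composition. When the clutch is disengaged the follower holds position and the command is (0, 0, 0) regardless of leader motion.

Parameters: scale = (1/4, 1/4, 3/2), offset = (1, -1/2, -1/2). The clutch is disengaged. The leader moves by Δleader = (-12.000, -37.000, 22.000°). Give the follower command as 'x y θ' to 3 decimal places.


0.000 0.000 0.000

clutch disengaged → follower holds; cmd = (0, 0, 0)


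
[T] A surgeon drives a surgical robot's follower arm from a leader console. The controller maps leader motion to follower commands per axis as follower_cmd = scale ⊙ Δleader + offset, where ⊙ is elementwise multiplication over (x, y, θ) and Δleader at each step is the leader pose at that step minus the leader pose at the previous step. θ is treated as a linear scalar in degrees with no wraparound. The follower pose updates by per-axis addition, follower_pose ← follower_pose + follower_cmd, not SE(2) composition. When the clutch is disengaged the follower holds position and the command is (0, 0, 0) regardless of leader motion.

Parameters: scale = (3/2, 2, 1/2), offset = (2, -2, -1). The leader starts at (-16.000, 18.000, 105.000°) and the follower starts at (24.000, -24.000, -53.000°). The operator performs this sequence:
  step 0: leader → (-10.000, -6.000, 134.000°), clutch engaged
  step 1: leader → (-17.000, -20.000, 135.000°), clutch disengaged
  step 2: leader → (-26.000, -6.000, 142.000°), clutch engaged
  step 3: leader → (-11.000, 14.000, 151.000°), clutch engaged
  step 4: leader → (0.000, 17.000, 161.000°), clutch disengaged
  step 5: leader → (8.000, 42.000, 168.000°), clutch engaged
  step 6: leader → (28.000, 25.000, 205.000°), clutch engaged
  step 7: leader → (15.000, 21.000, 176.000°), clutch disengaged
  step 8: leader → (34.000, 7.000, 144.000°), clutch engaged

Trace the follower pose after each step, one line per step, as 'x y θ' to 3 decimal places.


step 0: Δleader=(6.000, -24.000, 29.000°), engaged; cmd=(11.000, -50.000, 13.500°) → follower=(35.000, -74.000, -39.500°)
step 1: Δleader=(-7.000, -14.000, 1.000°), disengaged; cmd=(0,0,0) → follower holds at (35.000, -74.000, -39.500°)
step 2: Δleader=(-9.000, 14.000, 7.000°), engaged; cmd=(-11.500, 26.000, 2.500°) → follower=(23.500, -48.000, -37.000°)
step 3: Δleader=(15.000, 20.000, 9.000°), engaged; cmd=(24.500, 38.000, 3.500°) → follower=(48.000, -10.000, -33.500°)
step 4: Δleader=(11.000, 3.000, 10.000°), disengaged; cmd=(0,0,0) → follower holds at (48.000, -10.000, -33.500°)
step 5: Δleader=(8.000, 25.000, 7.000°), engaged; cmd=(14.000, 48.000, 2.500°) → follower=(62.000, 38.000, -31.000°)
step 6: Δleader=(20.000, -17.000, 37.000°), engaged; cmd=(32.000, -36.000, 17.500°) → follower=(94.000, 2.000, -13.500°)
step 7: Δleader=(-13.000, -4.000, -29.000°), disengaged; cmd=(0,0,0) → follower holds at (94.000, 2.000, -13.500°)
step 8: Δleader=(19.000, -14.000, -32.000°), engaged; cmd=(30.500, -30.000, -17.000°) → follower=(124.500, -28.000, -30.500°)

35.000 -74.000 -39.500
35.000 -74.000 -39.500
23.500 -48.000 -37.000
48.000 -10.000 -33.500
48.000 -10.000 -33.500
62.000 38.000 -31.000
94.000 2.000 -13.500
94.000 2.000 -13.500
124.500 -28.000 -30.500


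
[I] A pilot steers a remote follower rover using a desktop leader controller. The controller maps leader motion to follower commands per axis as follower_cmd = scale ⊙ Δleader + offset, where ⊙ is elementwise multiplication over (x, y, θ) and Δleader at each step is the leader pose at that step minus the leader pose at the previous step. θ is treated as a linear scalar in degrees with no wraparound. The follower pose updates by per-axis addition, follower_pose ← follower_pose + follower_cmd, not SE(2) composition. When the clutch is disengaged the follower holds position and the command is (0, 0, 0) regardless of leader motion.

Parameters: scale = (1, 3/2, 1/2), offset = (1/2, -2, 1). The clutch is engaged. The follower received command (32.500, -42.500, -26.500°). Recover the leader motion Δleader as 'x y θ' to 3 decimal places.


axis x: (32.500 − 1/2) / (1) = 32.000
axis y: (-42.500 − -2) / (3/2) = -27.000
axis θ: (-26.500 − 1) / (1/2) = -55.000

32.000 -27.000 -55.000


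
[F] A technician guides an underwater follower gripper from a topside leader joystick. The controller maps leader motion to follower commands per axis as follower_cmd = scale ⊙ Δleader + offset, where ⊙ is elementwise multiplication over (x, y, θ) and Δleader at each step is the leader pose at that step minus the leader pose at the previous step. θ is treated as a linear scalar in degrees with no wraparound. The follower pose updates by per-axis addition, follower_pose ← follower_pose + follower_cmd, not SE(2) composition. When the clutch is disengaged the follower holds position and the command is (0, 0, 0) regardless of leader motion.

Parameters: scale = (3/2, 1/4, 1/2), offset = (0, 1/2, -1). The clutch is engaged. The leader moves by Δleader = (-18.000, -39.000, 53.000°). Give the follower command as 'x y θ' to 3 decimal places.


-27.000 -9.250 25.500

axis x: 3/2·-18.000 + 0 = -27.000
axis y: 1/4·-39.000 + 1/2 = -9.250
axis θ: 1/2·53.000 + -1 = 25.500


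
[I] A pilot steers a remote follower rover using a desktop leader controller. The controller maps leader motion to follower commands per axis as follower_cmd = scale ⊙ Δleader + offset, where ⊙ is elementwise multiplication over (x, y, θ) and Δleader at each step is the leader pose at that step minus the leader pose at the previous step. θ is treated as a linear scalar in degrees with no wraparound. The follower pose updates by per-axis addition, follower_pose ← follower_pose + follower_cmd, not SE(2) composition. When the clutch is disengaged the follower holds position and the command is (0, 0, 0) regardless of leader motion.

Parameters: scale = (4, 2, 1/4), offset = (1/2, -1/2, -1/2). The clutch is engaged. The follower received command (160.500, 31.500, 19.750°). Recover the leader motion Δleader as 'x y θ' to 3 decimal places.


axis x: (160.500 − 1/2) / (4) = 40.000
axis y: (31.500 − -1/2) / (2) = 16.000
axis θ: (19.750 − -1/2) / (1/4) = 81.000

40.000 16.000 81.000


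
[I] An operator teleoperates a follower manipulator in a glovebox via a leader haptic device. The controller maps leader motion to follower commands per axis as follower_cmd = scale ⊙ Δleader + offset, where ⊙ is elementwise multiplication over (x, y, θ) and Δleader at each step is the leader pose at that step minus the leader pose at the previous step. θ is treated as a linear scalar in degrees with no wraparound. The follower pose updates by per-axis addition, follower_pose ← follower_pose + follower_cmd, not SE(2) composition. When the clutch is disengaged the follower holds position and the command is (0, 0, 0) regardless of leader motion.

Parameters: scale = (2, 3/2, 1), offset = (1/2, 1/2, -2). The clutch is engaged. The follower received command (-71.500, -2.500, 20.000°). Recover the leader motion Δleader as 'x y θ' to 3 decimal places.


-36.000 -2.000 22.000

axis x: (-71.500 − 1/2) / (2) = -36.000
axis y: (-2.500 − 1/2) / (3/2) = -2.000
axis θ: (20.000 − -2) / (1) = 22.000


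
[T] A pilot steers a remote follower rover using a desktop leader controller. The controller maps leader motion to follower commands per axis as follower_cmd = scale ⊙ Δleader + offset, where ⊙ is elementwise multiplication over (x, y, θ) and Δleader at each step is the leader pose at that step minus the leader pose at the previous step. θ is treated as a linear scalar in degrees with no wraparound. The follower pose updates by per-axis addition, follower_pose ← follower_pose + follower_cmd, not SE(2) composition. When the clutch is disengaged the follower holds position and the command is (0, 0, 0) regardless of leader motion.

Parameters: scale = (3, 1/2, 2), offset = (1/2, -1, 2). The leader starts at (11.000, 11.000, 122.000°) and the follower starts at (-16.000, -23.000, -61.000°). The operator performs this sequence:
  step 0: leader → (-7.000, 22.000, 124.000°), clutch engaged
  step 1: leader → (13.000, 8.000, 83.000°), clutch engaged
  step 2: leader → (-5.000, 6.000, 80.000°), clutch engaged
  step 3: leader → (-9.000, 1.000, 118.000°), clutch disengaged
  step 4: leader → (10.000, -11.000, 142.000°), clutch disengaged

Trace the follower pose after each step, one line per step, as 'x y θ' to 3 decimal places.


-69.500 -18.500 -55.000
-9.000 -26.500 -135.000
-62.500 -28.500 -139.000
-62.500 -28.500 -139.000
-62.500 -28.500 -139.000

step 0: Δleader=(-18.000, 11.000, 2.000°), engaged; cmd=(-53.500, 4.500, 6.000°) → follower=(-69.500, -18.500, -55.000°)
step 1: Δleader=(20.000, -14.000, -41.000°), engaged; cmd=(60.500, -8.000, -80.000°) → follower=(-9.000, -26.500, -135.000°)
step 2: Δleader=(-18.000, -2.000, -3.000°), engaged; cmd=(-53.500, -2.000, -4.000°) → follower=(-62.500, -28.500, -139.000°)
step 3: Δleader=(-4.000, -5.000, 38.000°), disengaged; cmd=(0,0,0) → follower holds at (-62.500, -28.500, -139.000°)
step 4: Δleader=(19.000, -12.000, 24.000°), disengaged; cmd=(0,0,0) → follower holds at (-62.500, -28.500, -139.000°)


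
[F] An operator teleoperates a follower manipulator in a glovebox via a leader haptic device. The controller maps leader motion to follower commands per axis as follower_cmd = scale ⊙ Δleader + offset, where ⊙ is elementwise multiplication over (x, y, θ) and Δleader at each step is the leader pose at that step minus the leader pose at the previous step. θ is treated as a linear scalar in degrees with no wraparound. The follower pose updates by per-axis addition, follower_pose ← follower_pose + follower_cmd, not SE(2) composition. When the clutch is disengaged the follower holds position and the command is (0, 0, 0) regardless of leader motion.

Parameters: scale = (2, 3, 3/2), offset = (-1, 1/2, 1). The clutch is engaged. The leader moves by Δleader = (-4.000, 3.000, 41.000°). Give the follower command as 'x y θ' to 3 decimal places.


-9.000 9.500 62.500

axis x: 2·-4.000 + -1 = -9.000
axis y: 3·3.000 + 1/2 = 9.500
axis θ: 3/2·41.000 + 1 = 62.500


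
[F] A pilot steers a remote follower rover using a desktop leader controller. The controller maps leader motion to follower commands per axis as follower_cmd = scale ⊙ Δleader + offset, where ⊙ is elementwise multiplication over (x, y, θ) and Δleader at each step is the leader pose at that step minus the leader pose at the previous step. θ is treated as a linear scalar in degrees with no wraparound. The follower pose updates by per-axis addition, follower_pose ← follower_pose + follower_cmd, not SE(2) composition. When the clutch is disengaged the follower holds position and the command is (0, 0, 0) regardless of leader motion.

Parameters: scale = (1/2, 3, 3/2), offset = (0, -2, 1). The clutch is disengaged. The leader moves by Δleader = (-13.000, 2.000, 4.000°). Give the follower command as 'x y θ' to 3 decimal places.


0.000 0.000 0.000

clutch disengaged → follower holds; cmd = (0, 0, 0)


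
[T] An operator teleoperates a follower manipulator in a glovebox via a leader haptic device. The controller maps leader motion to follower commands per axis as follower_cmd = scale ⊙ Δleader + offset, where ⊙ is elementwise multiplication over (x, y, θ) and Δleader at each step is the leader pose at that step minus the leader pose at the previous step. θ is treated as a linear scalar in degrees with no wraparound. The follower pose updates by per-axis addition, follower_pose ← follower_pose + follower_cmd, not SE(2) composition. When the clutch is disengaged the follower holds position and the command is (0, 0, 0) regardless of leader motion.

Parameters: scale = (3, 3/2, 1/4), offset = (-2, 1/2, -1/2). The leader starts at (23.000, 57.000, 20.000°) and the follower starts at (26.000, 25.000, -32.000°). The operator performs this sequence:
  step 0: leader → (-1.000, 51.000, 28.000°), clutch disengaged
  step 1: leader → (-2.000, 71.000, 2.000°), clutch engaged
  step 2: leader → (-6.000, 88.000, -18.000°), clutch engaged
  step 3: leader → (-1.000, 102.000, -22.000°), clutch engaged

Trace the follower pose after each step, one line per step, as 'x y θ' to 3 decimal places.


step 0: Δleader=(-24.000, -6.000, 8.000°), disengaged; cmd=(0,0,0) → follower holds at (26.000, 25.000, -32.000°)
step 1: Δleader=(-1.000, 20.000, -26.000°), engaged; cmd=(-5.000, 30.500, -7.000°) → follower=(21.000, 55.500, -39.000°)
step 2: Δleader=(-4.000, 17.000, -20.000°), engaged; cmd=(-14.000, 26.000, -5.500°) → follower=(7.000, 81.500, -44.500°)
step 3: Δleader=(5.000, 14.000, -4.000°), engaged; cmd=(13.000, 21.500, -1.500°) → follower=(20.000, 103.000, -46.000°)

26.000 25.000 -32.000
21.000 55.500 -39.000
7.000 81.500 -44.500
20.000 103.000 -46.000


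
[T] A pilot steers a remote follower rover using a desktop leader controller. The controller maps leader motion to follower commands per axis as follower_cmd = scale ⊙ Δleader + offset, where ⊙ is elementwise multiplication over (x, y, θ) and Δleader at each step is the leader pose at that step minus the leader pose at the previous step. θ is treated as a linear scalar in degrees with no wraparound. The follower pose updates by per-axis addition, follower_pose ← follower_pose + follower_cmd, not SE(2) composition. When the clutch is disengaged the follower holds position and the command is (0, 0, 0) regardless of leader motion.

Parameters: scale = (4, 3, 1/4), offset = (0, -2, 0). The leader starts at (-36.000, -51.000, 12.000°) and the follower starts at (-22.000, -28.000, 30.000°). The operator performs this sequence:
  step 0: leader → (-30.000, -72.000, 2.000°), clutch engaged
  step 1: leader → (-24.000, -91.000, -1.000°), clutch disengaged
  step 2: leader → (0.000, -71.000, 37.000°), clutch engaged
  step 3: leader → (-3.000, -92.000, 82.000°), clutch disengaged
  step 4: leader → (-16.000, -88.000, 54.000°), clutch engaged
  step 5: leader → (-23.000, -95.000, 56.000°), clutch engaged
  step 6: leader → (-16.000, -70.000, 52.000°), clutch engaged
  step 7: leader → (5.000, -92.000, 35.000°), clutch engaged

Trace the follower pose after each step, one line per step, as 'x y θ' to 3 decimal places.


2.000 -93.000 27.500
2.000 -93.000 27.500
98.000 -35.000 37.000
98.000 -35.000 37.000
46.000 -25.000 30.000
18.000 -48.000 30.500
46.000 25.000 29.500
130.000 -43.000 25.250

step 0: Δleader=(6.000, -21.000, -10.000°), engaged; cmd=(24.000, -65.000, -2.500°) → follower=(2.000, -93.000, 27.500°)
step 1: Δleader=(6.000, -19.000, -3.000°), disengaged; cmd=(0,0,0) → follower holds at (2.000, -93.000, 27.500°)
step 2: Δleader=(24.000, 20.000, 38.000°), engaged; cmd=(96.000, 58.000, 9.500°) → follower=(98.000, -35.000, 37.000°)
step 3: Δleader=(-3.000, -21.000, 45.000°), disengaged; cmd=(0,0,0) → follower holds at (98.000, -35.000, 37.000°)
step 4: Δleader=(-13.000, 4.000, -28.000°), engaged; cmd=(-52.000, 10.000, -7.000°) → follower=(46.000, -25.000, 30.000°)
step 5: Δleader=(-7.000, -7.000, 2.000°), engaged; cmd=(-28.000, -23.000, 0.500°) → follower=(18.000, -48.000, 30.500°)
step 6: Δleader=(7.000, 25.000, -4.000°), engaged; cmd=(28.000, 73.000, -1.000°) → follower=(46.000, 25.000, 29.500°)
step 7: Δleader=(21.000, -22.000, -17.000°), engaged; cmd=(84.000, -68.000, -4.250°) → follower=(130.000, -43.000, 25.250°)


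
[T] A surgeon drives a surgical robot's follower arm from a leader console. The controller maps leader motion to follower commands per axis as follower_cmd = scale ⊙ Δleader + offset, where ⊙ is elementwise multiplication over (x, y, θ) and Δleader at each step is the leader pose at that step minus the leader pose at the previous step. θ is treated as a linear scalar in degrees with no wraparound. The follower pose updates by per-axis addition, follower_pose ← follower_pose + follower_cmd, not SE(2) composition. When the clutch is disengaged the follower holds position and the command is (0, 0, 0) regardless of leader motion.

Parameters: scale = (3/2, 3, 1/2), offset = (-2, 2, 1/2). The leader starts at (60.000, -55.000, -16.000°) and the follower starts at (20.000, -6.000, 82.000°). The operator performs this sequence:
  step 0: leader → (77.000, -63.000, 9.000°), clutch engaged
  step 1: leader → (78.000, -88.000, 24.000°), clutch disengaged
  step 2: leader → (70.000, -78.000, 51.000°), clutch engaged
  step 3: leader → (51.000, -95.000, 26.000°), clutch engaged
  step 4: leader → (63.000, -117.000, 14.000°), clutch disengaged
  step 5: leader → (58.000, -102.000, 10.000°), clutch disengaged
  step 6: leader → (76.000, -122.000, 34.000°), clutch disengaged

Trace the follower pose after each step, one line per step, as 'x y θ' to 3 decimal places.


step 0: Δleader=(17.000, -8.000, 25.000°), engaged; cmd=(23.500, -22.000, 13.000°) → follower=(43.500, -28.000, 95.000°)
step 1: Δleader=(1.000, -25.000, 15.000°), disengaged; cmd=(0,0,0) → follower holds at (43.500, -28.000, 95.000°)
step 2: Δleader=(-8.000, 10.000, 27.000°), engaged; cmd=(-14.000, 32.000, 14.000°) → follower=(29.500, 4.000, 109.000°)
step 3: Δleader=(-19.000, -17.000, -25.000°), engaged; cmd=(-30.500, -49.000, -12.000°) → follower=(-1.000, -45.000, 97.000°)
step 4: Δleader=(12.000, -22.000, -12.000°), disengaged; cmd=(0,0,0) → follower holds at (-1.000, -45.000, 97.000°)
step 5: Δleader=(-5.000, 15.000, -4.000°), disengaged; cmd=(0,0,0) → follower holds at (-1.000, -45.000, 97.000°)
step 6: Δleader=(18.000, -20.000, 24.000°), disengaged; cmd=(0,0,0) → follower holds at (-1.000, -45.000, 97.000°)

43.500 -28.000 95.000
43.500 -28.000 95.000
29.500 4.000 109.000
-1.000 -45.000 97.000
-1.000 -45.000 97.000
-1.000 -45.000 97.000
-1.000 -45.000 97.000


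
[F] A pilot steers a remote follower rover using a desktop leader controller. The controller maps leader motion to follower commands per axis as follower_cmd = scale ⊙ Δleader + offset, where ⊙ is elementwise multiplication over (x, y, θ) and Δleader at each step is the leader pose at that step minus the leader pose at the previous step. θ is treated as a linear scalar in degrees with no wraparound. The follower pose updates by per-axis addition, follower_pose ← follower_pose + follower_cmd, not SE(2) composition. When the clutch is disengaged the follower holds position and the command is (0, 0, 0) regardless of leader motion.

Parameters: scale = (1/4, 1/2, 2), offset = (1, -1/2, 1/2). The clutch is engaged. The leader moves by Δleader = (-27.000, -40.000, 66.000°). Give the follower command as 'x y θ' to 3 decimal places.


-5.750 -20.500 132.500

axis x: 1/4·-27.000 + 1 = -5.750
axis y: 1/2·-40.000 + -1/2 = -20.500
axis θ: 2·66.000 + 1/2 = 132.500


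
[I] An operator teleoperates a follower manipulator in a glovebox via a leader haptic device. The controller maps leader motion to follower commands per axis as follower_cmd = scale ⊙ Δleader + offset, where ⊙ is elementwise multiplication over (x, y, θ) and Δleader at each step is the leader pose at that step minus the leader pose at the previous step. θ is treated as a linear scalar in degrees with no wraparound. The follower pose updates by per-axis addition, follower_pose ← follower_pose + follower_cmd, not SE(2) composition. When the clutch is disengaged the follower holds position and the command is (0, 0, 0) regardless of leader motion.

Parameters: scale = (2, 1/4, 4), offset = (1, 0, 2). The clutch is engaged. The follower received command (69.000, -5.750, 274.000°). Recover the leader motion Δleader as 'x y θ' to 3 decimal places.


34.000 -23.000 68.000

axis x: (69.000 − 1) / (2) = 34.000
axis y: (-5.750 − 0) / (1/4) = -23.000
axis θ: (274.000 − 2) / (4) = 68.000


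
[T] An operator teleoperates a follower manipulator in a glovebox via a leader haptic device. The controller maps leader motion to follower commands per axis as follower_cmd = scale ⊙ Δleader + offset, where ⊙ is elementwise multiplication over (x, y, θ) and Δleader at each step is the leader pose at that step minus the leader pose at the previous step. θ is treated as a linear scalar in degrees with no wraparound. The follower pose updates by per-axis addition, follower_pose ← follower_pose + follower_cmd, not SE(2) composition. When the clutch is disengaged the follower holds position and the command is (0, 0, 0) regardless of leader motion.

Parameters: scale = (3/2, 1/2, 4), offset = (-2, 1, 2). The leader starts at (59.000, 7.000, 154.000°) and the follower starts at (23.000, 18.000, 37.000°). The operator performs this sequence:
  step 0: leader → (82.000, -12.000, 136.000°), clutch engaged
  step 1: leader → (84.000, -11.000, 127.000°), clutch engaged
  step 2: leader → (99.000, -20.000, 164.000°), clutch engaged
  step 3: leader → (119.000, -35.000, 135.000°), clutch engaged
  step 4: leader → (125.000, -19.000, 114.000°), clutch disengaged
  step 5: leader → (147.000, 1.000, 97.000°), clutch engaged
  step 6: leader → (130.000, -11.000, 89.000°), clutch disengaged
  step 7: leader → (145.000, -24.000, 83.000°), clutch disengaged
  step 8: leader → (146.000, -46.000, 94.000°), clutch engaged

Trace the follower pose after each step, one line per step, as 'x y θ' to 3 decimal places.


step 0: Δleader=(23.000, -19.000, -18.000°), engaged; cmd=(32.500, -8.500, -70.000°) → follower=(55.500, 9.500, -33.000°)
step 1: Δleader=(2.000, 1.000, -9.000°), engaged; cmd=(1.000, 1.500, -34.000°) → follower=(56.500, 11.000, -67.000°)
step 2: Δleader=(15.000, -9.000, 37.000°), engaged; cmd=(20.500, -3.500, 150.000°) → follower=(77.000, 7.500, 83.000°)
step 3: Δleader=(20.000, -15.000, -29.000°), engaged; cmd=(28.000, -6.500, -114.000°) → follower=(105.000, 1.000, -31.000°)
step 4: Δleader=(6.000, 16.000, -21.000°), disengaged; cmd=(0,0,0) → follower holds at (105.000, 1.000, -31.000°)
step 5: Δleader=(22.000, 20.000, -17.000°), engaged; cmd=(31.000, 11.000, -66.000°) → follower=(136.000, 12.000, -97.000°)
step 6: Δleader=(-17.000, -12.000, -8.000°), disengaged; cmd=(0,0,0) → follower holds at (136.000, 12.000, -97.000°)
step 7: Δleader=(15.000, -13.000, -6.000°), disengaged; cmd=(0,0,0) → follower holds at (136.000, 12.000, -97.000°)
step 8: Δleader=(1.000, -22.000, 11.000°), engaged; cmd=(-0.500, -10.000, 46.000°) → follower=(135.500, 2.000, -51.000°)

55.500 9.500 -33.000
56.500 11.000 -67.000
77.000 7.500 83.000
105.000 1.000 -31.000
105.000 1.000 -31.000
136.000 12.000 -97.000
136.000 12.000 -97.000
136.000 12.000 -97.000
135.500 2.000 -51.000


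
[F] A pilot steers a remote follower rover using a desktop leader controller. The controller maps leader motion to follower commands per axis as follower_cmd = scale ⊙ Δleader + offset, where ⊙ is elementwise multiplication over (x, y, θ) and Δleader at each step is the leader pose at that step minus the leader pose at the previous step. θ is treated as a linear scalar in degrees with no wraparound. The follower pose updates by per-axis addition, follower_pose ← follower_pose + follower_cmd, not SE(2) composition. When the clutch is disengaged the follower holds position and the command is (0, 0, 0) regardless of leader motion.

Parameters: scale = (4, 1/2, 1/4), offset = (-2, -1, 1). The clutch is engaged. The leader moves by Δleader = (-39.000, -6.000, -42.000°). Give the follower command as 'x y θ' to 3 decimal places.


axis x: 4·-39.000 + -2 = -158.000
axis y: 1/2·-6.000 + -1 = -4.000
axis θ: 1/4·-42.000 + 1 = -9.500

-158.000 -4.000 -9.500


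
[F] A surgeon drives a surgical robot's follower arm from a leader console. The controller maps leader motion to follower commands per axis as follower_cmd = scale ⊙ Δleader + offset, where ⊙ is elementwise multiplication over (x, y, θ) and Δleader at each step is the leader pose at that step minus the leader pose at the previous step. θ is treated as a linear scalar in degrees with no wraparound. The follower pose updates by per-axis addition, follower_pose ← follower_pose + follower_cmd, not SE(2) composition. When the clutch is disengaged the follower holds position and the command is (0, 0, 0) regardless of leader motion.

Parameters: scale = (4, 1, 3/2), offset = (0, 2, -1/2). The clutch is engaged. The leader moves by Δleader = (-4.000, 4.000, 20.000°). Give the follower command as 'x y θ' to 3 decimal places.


-16.000 6.000 29.500

axis x: 4·-4.000 + 0 = -16.000
axis y: 1·4.000 + 2 = 6.000
axis θ: 3/2·20.000 + -1/2 = 29.500


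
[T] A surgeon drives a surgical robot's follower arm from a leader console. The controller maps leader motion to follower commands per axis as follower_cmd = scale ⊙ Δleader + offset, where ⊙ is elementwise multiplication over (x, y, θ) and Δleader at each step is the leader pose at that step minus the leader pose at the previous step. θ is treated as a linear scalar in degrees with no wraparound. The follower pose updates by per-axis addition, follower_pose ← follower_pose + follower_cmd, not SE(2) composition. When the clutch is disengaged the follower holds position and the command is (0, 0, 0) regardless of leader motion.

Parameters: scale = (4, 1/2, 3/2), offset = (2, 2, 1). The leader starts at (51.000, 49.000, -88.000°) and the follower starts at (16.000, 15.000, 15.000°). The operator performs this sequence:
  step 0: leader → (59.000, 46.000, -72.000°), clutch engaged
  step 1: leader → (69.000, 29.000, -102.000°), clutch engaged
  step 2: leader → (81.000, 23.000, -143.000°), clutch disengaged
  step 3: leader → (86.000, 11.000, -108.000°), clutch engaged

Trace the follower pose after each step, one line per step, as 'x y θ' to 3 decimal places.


step 0: Δleader=(8.000, -3.000, 16.000°), engaged; cmd=(34.000, 0.500, 25.000°) → follower=(50.000, 15.500, 40.000°)
step 1: Δleader=(10.000, -17.000, -30.000°), engaged; cmd=(42.000, -6.500, -44.000°) → follower=(92.000, 9.000, -4.000°)
step 2: Δleader=(12.000, -6.000, -41.000°), disengaged; cmd=(0,0,0) → follower holds at (92.000, 9.000, -4.000°)
step 3: Δleader=(5.000, -12.000, 35.000°), engaged; cmd=(22.000, -4.000, 53.500°) → follower=(114.000, 5.000, 49.500°)

50.000 15.500 40.000
92.000 9.000 -4.000
92.000 9.000 -4.000
114.000 5.000 49.500


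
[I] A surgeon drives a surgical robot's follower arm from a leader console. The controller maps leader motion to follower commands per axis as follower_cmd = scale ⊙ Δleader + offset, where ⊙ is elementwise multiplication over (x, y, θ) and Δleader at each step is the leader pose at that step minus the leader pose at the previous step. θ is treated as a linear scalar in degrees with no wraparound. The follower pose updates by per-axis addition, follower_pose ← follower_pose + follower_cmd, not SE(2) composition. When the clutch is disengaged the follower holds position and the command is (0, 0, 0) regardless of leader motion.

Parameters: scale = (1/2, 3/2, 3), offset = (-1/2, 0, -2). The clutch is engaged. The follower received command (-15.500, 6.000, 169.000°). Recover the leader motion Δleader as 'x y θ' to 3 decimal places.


axis x: (-15.500 − -1/2) / (1/2) = -30.000
axis y: (6.000 − 0) / (3/2) = 4.000
axis θ: (169.000 − -2) / (3) = 57.000

-30.000 4.000 57.000


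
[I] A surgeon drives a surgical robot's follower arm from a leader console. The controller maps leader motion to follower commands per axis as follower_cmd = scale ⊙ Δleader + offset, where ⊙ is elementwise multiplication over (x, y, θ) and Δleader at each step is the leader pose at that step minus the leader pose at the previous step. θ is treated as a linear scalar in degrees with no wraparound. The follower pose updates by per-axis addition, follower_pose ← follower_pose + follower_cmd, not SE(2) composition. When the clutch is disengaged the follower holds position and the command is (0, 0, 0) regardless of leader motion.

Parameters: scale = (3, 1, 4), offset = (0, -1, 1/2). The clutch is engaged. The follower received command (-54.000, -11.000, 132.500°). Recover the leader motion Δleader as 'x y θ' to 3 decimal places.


axis x: (-54.000 − 0) / (3) = -18.000
axis y: (-11.000 − -1) / (1) = -10.000
axis θ: (132.500 − 1/2) / (4) = 33.000

-18.000 -10.000 33.000


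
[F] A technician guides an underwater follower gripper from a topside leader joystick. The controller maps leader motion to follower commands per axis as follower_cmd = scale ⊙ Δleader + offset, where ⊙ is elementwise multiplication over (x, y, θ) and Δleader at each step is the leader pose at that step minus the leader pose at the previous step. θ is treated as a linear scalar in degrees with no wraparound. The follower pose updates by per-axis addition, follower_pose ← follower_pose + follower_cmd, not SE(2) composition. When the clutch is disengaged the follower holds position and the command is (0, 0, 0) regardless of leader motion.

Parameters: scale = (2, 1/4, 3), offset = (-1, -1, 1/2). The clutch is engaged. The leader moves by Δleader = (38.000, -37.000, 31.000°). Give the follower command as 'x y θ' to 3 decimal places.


axis x: 2·38.000 + -1 = 75.000
axis y: 1/4·-37.000 + -1 = -10.250
axis θ: 3·31.000 + 1/2 = 93.500

75.000 -10.250 93.500


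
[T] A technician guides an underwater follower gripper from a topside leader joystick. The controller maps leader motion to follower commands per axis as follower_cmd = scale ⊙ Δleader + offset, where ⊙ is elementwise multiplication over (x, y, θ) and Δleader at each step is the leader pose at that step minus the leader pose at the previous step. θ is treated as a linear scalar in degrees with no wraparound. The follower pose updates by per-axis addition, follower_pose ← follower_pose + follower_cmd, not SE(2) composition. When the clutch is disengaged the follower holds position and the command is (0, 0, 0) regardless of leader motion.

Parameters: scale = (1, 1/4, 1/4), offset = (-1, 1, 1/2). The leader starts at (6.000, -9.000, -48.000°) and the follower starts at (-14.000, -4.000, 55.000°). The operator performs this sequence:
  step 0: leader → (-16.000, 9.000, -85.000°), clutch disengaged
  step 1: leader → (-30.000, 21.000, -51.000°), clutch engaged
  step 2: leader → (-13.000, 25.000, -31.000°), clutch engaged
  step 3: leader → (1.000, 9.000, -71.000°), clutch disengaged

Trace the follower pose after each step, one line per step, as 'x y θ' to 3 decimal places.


step 0: Δleader=(-22.000, 18.000, -37.000°), disengaged; cmd=(0,0,0) → follower holds at (-14.000, -4.000, 55.000°)
step 1: Δleader=(-14.000, 12.000, 34.000°), engaged; cmd=(-15.000, 4.000, 9.000°) → follower=(-29.000, 0.000, 64.000°)
step 2: Δleader=(17.000, 4.000, 20.000°), engaged; cmd=(16.000, 2.000, 5.500°) → follower=(-13.000, 2.000, 69.500°)
step 3: Δleader=(14.000, -16.000, -40.000°), disengaged; cmd=(0,0,0) → follower holds at (-13.000, 2.000, 69.500°)

-14.000 -4.000 55.000
-29.000 0.000 64.000
-13.000 2.000 69.500
-13.000 2.000 69.500


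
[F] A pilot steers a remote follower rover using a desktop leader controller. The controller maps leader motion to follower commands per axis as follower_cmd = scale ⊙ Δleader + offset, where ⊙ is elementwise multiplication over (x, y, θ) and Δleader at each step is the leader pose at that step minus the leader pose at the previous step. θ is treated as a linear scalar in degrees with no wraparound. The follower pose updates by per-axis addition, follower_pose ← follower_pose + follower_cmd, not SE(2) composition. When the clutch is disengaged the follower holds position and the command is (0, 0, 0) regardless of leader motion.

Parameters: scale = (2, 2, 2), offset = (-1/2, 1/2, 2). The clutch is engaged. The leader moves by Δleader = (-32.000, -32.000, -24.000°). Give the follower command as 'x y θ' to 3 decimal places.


axis x: 2·-32.000 + -1/2 = -64.500
axis y: 2·-32.000 + 1/2 = -63.500
axis θ: 2·-24.000 + 2 = -46.000

-64.500 -63.500 -46.000


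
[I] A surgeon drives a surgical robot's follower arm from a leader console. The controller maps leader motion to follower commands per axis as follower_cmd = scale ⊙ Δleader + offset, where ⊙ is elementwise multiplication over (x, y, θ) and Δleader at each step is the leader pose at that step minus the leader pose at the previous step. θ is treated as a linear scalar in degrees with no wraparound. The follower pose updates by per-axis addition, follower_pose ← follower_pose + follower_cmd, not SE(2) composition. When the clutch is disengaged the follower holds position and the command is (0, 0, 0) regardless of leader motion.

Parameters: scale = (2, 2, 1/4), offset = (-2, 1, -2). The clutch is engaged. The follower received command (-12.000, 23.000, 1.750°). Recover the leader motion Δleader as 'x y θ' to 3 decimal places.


-5.000 11.000 15.000

axis x: (-12.000 − -2) / (2) = -5.000
axis y: (23.000 − 1) / (2) = 11.000
axis θ: (1.750 − -2) / (1/4) = 15.000
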